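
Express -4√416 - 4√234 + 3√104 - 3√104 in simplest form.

-28*√26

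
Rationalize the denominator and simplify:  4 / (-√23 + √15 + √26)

(-18*√23 + 12*√26 + 34*√15 + 2*√8970)/309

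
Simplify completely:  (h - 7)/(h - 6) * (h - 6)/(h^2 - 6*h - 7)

1/(h + 1)

Factor: h^2 - 6*h - 7 = (h - 7)*(h + 1)
Cancel the common factors (h - 7), (h - 6).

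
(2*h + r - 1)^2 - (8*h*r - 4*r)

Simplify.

Expand the square and combine the (8*h*r - 4*r) term.

(-2*h + r + 1)^2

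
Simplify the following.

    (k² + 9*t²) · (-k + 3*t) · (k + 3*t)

Pair the conjugate factors: ((3*t)+k)((3*t)-k) = -k² + 9*t², then repeat with the next factor.

-k⁴ + 81*t⁴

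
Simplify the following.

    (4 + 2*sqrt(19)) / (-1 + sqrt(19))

Multiply numerator and denominator by -sqrt(19) - 1.
Denominator becomes -18; numerator becomes -42 - 6*sqrt(19).

(sqrt(19) + 7)/3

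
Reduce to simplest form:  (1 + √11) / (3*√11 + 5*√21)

(-33 - 3*√11 + 5*√21 + 5*√231)/426

Multiply numerator and denominator by -5*√21 + 3*√11.
Denominator becomes -426; numerator becomes -5*√231 - 5*√21 + 3*√11 + 33.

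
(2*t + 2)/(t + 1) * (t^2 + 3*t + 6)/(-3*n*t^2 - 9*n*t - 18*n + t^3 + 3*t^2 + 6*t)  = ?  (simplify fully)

2/(-3*n + t)

Factor: 2*t + 2 = 2*(t + 1);  -3*n*t^2 - 9*n*t - 18*n + t^3 + 3*t^2 + 6*t = (t^2 + 3*t + 6)*(-3*n + t)
Cancel the common factors (t^2 + 3*t + 6), (t + 1).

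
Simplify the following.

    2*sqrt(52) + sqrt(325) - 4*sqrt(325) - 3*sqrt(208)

-23*sqrt(13)

2*sqrt(52) = 4*sqrt(13); sqrt(325) = 5*sqrt(13); 4*sqrt(325) = 20*sqrt(13); 3*sqrt(208) = 12*sqrt(13)
Combine: (4 + 5 - 20 - 12)·sqrt(13) = -23*sqrt(13)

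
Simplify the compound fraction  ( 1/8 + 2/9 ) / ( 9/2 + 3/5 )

Numerator: 1/8 + 2/9 = 25/72
Denominator: 9/2 + 3/5 = 51/10
Divide: (25/72) · (10/51) = 125/1836

125/1836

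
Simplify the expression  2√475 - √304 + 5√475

2√475 = 10*√19; √304 = 4*√19; 5√475 = 25*√19
Combine: (10 - 4 + 25)·√19 = 31*√19

31*√19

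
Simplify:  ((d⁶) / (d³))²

d⁶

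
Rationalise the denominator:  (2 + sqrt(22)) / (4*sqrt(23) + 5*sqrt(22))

Multiply numerator and denominator by -4*sqrt(23) + 5*sqrt(22).
Denominator becomes 182; numerator becomes -4*sqrt(506) - 8*sqrt(23) + 10*sqrt(22) + 110.

(-2*sqrt(506) - 4*sqrt(23) + 5*sqrt(22) + 55)/91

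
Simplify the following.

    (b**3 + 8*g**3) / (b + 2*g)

b**2 - 2*b*g + 4*g**2

Factor as (a+b)(a**2-ab+b**2) with a=(2*g), b=b.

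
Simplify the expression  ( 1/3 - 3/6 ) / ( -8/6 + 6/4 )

Numerator: 1/3 - 3/6 = -1/6
Denominator: -8/6 + 6/4 = 1/6
Divide: (-1/6) · (6) = -1

-1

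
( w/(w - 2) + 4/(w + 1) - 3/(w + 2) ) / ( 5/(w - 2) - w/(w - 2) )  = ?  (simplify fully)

(-w^3 - 4*w^2 - 5*w + 10)/(w^3 - 2*w^2 - 13*w - 10)

Numerator: w/(w - 2) + 4/(w + 1) - 3/(w + 2) = (w^3 + 4*w^2 + 5*w - 10)/(w^3 + w^2 - 4*w - 4)
Denominator: 5/(w - 2) - w/(w - 2) = (-w + 5)/(w - 2)
Divide: ((w^3 + 4*w^2 + 5*w - 10)/(w^3 + w^2 - 4*w - 4)) · ((w - 2)/(-w + 5)) = (-w^3 - 4*w^2 - 5*w + 10)/(w^3 - 2*w^2 - 13*w - 10)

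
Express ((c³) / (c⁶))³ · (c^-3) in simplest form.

c^(-12)

Inside the bracket: (c^-3)
Raise to the power 3: (c^-9)
Multiply by (c^-3): add exponents.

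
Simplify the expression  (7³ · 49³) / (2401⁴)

7^(-7)

7³ = 7^3; 49³ = 7^6; 2401⁴ = 7^16
Combine exponents: 7^(-7)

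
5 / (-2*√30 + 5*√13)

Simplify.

(2*√30 + 5*√13)/41

Multiply numerator and denominator by 2*√30 + 5*√13.
Denominator becomes 205; numerator becomes 10*√30 + 25*√13.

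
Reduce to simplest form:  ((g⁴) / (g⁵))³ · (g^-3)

g^(-6)

Inside the bracket: (g^-1)
Raise to the power 3: (g^-3)
Multiply by (g^-3): add exponents.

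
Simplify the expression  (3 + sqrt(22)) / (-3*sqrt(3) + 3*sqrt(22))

Multiply numerator and denominator by 3*sqrt(3) + 3*sqrt(22).
Denominator becomes 171; numerator becomes 9*sqrt(3) + 3*sqrt(66) + 9*sqrt(22) + 66.

(3*sqrt(3) + sqrt(66) + 3*sqrt(22) + 22)/57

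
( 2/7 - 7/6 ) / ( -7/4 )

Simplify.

74/147

Numerator: 2/7 - 7/6 = -37/42
Denominator: -7/4 = -7/4
Divide: (-37/42) · (-4/7) = 74/147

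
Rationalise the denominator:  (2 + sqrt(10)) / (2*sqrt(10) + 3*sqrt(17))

Multiply numerator and denominator by -3*sqrt(17) + 2*sqrt(10).
Denominator becomes -113; numerator becomes -3*sqrt(170) - 6*sqrt(17) + 4*sqrt(10) + 20.

(-20 - 4*sqrt(10) + 6*sqrt(17) + 3*sqrt(170))/113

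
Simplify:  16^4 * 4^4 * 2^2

16^4 = 2^16; 4^4 = 2^8; 2^2 = 2^2
Combine exponents: 2^26

2^26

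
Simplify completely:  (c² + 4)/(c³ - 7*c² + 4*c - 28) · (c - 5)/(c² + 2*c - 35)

1/(c² - 49)

Factor: c³ - 7*c² + 4*c - 28 = (c² + 4)·(c - 7);  c² + 2*c - 35 = (c - 5)·(c + 7)
Cancel the common factors (c² + 4), (c - 5).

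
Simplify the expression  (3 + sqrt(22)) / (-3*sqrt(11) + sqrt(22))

(-33*sqrt(2) - 9*sqrt(11) - 22 - 3*sqrt(22))/77

Multiply numerator and denominator by sqrt(22) + 3*sqrt(11).
Denominator becomes -77; numerator becomes 3*sqrt(22) + 22 + 9*sqrt(11) + 33*sqrt(2).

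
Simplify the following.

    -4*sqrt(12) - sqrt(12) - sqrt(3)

-11*sqrt(3)

4*sqrt(12) = 8*sqrt(3); sqrt(12) = 2*sqrt(3); sqrt(3) = sqrt(3)
Combine: (-8 - 2 - 1)·sqrt(3) = -11*sqrt(3)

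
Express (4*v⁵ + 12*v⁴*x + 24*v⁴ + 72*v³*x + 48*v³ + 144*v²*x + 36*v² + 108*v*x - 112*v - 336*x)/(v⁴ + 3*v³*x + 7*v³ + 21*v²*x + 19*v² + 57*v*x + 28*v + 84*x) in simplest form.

4*v - 4

Factor: 4*v⁵ + 12*v⁴*x + 24*v⁴ + 72*v³*x + 48*v³ + 144*v²*x + 36*v² + 108*v*x - 112*v - 336*x = 4·(v + 4)·(v² + 3*v + 7)·(v - 1)·(v + 3*x);  v⁴ + 3*v³*x + 7*v³ + 21*v²*x + 19*v² + 57*v*x + 28*v + 84*x = (v + 4)·(v² + 3*v + 7)·(v + 3*x)
Cancel the common factors (v² + 3*v + 7), (v + 3*x), (v + 4).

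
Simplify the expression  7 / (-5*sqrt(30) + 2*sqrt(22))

Multiply numerator and denominator by 2*sqrt(22) + 5*sqrt(30).
Denominator becomes -662; numerator becomes 14*sqrt(22) + 35*sqrt(30).

(-35*sqrt(30) - 14*sqrt(22))/662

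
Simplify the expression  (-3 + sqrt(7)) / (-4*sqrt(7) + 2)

Multiply numerator and denominator by 2 + 4*sqrt(7).
Denominator becomes -108; numerator becomes -10*sqrt(7) + 22.

(-11 + 5*sqrt(7))/54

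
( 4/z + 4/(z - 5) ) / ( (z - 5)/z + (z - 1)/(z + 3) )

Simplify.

Numerator: 4/z + 4/(z - 5) = (8*z - 20)/(z² - 5*z)
Denominator: (z - 5)/z + (z - 1)/(z + 3) = (2*z² - 3*z - 15)/(z² + 3*z)
Divide: ((8*z - 20)/(z² - 5*z)) · ((z² + 3*z)/(2*z² - 3*z - 15)) = (8*z² + 4*z - 60)/(2*z³ - 13*z² + 75)

(8*z² + 4*z - 60)/(2*z³ - 13*z² + 75)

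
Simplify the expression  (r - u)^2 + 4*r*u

Expanding gives r^2 + 2*r*u + u^2, a perfect square.

(r + u)^2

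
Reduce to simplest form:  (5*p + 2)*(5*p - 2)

(5*p)^2 - (2)^2 = 25*p^2 - 4.

25*p^2 - 4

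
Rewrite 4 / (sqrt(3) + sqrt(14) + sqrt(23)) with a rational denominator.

Group as (sqrt(3) + sqrt(23)) + sqrt(14); multiply by (sqrt(3) + sqrt(23)) - sqrt(14), then rationalise the remaining surd.

(-2*sqrt(966) - 6*sqrt(23) + 12*sqrt(14) + 34*sqrt(3))/33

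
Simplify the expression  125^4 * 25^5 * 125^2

125^4 = 5^12; 25^5 = 5^10; 125^2 = 5^6
Combine exponents: 5^28

5^28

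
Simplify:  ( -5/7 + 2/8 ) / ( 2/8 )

-13/7

Numerator: -5/7 + 2/8 = -13/28
Denominator: 2/8 = 1/4
Divide: (-13/28) · (4) = -13/7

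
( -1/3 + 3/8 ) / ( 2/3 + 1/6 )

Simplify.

1/20

Numerator: -1/3 + 3/8 = 1/24
Denominator: 2/3 + 1/6 = 5/6
Divide: (1/24) · (6/5) = 1/20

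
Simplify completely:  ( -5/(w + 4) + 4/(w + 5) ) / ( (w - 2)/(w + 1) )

Numerator: -5/(w + 4) + 4/(w + 5) = (-w - 9)/(w² + 9*w + 20)
Denominator: (w - 2)/(w + 1) = (w - 2)/(w + 1)
Divide: ((-w - 9)/(w² + 9*w + 20)) · ((w + 1)/(w - 2)) = (-w² - 10*w - 9)/(w³ + 7*w² + 2*w - 40)

(-w² - 10*w - 9)/(w³ + 7*w² + 2*w - 40)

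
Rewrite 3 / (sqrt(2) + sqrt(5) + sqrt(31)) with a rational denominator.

(-42*sqrt(5) - 51*sqrt(2) + 3*sqrt(310) + 36*sqrt(31))/268

Group as (sqrt(5) + sqrt(31)) + sqrt(2); multiply by (sqrt(5) + sqrt(31)) - sqrt(2), then rationalise the remaining surd.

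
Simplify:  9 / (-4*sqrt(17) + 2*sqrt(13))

Multiply numerator and denominator by 2*sqrt(13) + 4*sqrt(17).
Denominator becomes -220; numerator becomes 18*sqrt(13) + 36*sqrt(17).

(-18*sqrt(17) - 9*sqrt(13))/110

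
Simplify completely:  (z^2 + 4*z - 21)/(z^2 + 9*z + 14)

Factor: z^2 + 4*z - 21 = (z - 3)*(z + 7);  z^2 + 9*z + 14 = (z + 2)*(z + 7)
Cancel the common factor (z + 7).

(z - 3)/(z + 2)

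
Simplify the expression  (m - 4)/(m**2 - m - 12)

1/(m + 3)

Factor: m**2 - m - 12 = (m - 4)*(m + 3)
Cancel the common factor (m - 4).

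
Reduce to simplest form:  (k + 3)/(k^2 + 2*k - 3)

1/(k - 1)

Factor: k^2 + 2*k - 3 = (k - 1)*(k + 3)
Cancel the common factor (k + 3).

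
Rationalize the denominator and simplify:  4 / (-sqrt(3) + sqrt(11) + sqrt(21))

(-116*sqrt(3) - 28*sqrt(21) + 52*sqrt(11) + 24*sqrt(77))/83

Group as (sqrt(11) + sqrt(21)) - sqrt(3); multiply by (sqrt(11) + sqrt(21)) + sqrt(3), then rationalise the remaining surd.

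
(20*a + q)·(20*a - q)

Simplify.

400*a² - q²

(20*a)^2 - (q)^2 = 400*a² - q².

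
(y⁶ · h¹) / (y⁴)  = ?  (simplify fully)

h*y²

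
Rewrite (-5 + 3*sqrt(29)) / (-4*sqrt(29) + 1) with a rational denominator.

Multiply numerator and denominator by 1 + 4*sqrt(29).
Denominator becomes -463; numerator becomes -17*sqrt(29) + 343.

(-343 + 17*sqrt(29))/463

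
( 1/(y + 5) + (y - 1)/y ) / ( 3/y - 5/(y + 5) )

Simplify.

(-y^2 - 5*y + 5)/(2*y - 15)

Numerator: 1/(y + 5) + (y - 1)/y = (y^2 + 5*y - 5)/(y^2 + 5*y)
Denominator: 3/y - 5/(y + 5) = (-2*y + 15)/(y^2 + 5*y)
Divide: ((y^2 + 5*y - 5)/(y^2 + 5*y)) · ((y^2 + 5*y)/(-2*y + 15)) = (-y^2 - 5*y + 5)/(2*y - 15)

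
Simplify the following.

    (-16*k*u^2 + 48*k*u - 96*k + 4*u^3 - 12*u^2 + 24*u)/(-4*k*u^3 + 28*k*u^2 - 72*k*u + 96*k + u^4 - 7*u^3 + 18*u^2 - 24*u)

4/(u - 4)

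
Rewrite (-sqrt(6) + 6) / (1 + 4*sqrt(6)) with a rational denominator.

Multiply numerator and denominator by -4*sqrt(6) + 1.
Denominator becomes -95; numerator becomes -25*sqrt(6) + 30.

(-6 + 5*sqrt(6))/19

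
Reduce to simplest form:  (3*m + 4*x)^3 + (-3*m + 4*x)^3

Only the even-power cross terms survive.

216*m^2*x + 128*x^3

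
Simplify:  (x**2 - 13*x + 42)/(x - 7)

Factor: x**2 - 13*x + 42 = (x - 7)*(x - 6)
Cancel the common factor (x - 7).

x - 6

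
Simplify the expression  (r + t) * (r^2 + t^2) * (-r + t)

-r^4 + t^4

Telescope via difference of squares: (t+r)(t-r) = -r^2 + t^2, then repeat with the next factor.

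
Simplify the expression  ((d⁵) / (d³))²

Inside the bracket: d²
Raise to the power 2: d⁴

d⁴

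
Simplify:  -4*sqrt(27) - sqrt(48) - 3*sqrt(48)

-28*sqrt(3)

4*sqrt(27) = 12*sqrt(3); sqrt(48) = 4*sqrt(3); 3*sqrt(48) = 12*sqrt(3)
Combine: (-12 - 4 - 12)·sqrt(3) = -28*sqrt(3)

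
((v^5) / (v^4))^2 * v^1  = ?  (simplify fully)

Inside the bracket: v^1
Raise to the power 2: v^2
Multiply by v^1: add exponents.

v^3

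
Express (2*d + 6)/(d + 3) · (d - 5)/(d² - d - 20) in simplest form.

Factor: 2*d + 6 = 2·(d + 3);  d² - d - 20 = (d - 5)·(d + 4)
Cancel the common factors (d - 5), (d + 3).

2/(d + 4)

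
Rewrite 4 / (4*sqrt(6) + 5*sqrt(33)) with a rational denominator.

(-16*sqrt(6) + 20*sqrt(33))/729

Multiply numerator and denominator by -5*sqrt(33) + 4*sqrt(6).
Denominator becomes -729; numerator becomes -20*sqrt(33) + 16*sqrt(6).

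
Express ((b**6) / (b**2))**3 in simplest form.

Inside the bracket: b**4
Raise to the power 3: b**12

b**12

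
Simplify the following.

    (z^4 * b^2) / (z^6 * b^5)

Quotient: (z^-2) * (b^-3)

1/(b^3*z^2)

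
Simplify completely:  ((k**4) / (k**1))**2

k**6

Inside the bracket: k**3
Raise to the power 2: k**6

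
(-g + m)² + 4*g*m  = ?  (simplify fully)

(g + m)²

After expansion: g² + 2*g*m + m² — a perfect-square trinomial.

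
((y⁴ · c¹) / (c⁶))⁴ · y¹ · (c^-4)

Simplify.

y^17/c^24

Inside the bracket: y⁴ · (c^-5)
Raise to the power 4: y^16 · (c^-20)
Multiply by y¹ · (c^-4): add exponents.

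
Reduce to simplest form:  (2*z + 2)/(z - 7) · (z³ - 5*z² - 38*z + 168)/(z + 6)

Factor: 2*z + 2 = 2·(z + 1);  z³ - 5*z² - 38*z + 168 = (z - 7)·(z - 4)·(z + 6)
Cancel the common factors (z + 6), (z - 7).

2*z² - 6*z - 8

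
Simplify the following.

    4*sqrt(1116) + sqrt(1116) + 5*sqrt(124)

40*sqrt(31)

4*sqrt(1116) = 24*sqrt(31); sqrt(1116) = 6*sqrt(31); 5*sqrt(124) = 10*sqrt(31)
Combine: (24 + 6 + 10)·sqrt(31) = 40*sqrt(31)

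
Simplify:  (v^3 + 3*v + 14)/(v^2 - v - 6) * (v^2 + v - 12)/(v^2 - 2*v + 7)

v + 4

Factor: v^3 + 3*v + 14 = (v^2 - 2*v + 7)*(v + 2);  v^2 - v - 6 = (v + 2)*(v - 3);  v^2 + v - 12 = (v - 3)*(v + 4)
Cancel the common factors (v^2 - 2*v + 7), (v + 2), (v - 3).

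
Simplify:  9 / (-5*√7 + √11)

(-45*√7 - 9*√11)/164

Multiply numerator and denominator by √11 + 5*√7.
Denominator becomes -164; numerator becomes 9*√11 + 45*√7.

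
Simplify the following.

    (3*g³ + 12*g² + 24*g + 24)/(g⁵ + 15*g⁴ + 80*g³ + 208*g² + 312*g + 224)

3/(g² + 11*g + 28)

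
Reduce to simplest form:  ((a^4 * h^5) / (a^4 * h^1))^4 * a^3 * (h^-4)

a^3*h^12

Inside the bracket: h^4
Raise to the power 4: h^16
Multiply by a^3 * (h^-4): add exponents.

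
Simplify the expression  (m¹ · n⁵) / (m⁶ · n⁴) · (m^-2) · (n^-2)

1/(m⁷*n)

Quotient: (m^-5) · n¹
Multiply by (m^-2) · (n^-2): add exponents.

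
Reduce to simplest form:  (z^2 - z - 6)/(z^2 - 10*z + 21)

Factor: z^2 - z - 6 = (z - 3)*(z + 2);  z^2 - 10*z + 21 = (z - 7)*(z - 3)
Cancel the common factor (z - 3).

(z + 2)/(z - 7)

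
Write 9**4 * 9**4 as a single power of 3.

3**16

9**4 = 3**8; 9**4 = 3**8
Combine exponents: 3**16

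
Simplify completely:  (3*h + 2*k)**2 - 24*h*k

(3*h - 2*k)**2

Expanding gives 9*h**2 - 12*h*k + 4*k**2, a perfect square.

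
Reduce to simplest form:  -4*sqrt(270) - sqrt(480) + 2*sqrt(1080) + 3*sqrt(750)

4*sqrt(270) = 12*sqrt(30); sqrt(480) = 4*sqrt(30); 2*sqrt(1080) = 12*sqrt(30); 3*sqrt(750) = 15*sqrt(30)
Combine: (-12 - 4 + 12 + 15)·sqrt(30) = 11*sqrt(30)

11*sqrt(30)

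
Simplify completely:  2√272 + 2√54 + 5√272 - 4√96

2√272 = 8*√17; 2√54 = 6*√6; 5√272 = 20*√17; 4√96 = 16*√6

-10*√6 + 28*√17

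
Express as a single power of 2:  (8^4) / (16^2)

2^4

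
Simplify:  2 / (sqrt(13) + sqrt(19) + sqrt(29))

(-4*sqrt(7163) + 6*sqrt(29) + 46*sqrt(19) + 70*sqrt(13))/979

Group as (sqrt(19) + sqrt(29)) + sqrt(13); multiply by (sqrt(19) + sqrt(29)) - sqrt(13), then rationalise the remaining surd.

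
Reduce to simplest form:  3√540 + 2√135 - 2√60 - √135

17*√15

3√540 = 18*√15; 2√135 = 6*√15; 2√60 = 4*√15; √135 = 3*√15
Combine: (18 + 6 - 4 - 3)·√15 = 17*√15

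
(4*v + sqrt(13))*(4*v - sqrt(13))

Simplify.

Difference of squares with P = 4*v, Q = sqrt(13).

16*v^2 - 13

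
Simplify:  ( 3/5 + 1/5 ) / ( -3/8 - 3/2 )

Numerator: 3/5 + 1/5 = 4/5
Denominator: -3/8 - 3/2 = -15/8
Divide: (4/5) · (-8/15) = -32/75

-32/75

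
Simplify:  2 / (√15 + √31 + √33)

Group as (√15 + √33) + √31; multiply by (√15 + √33) - √31, then rationalise the remaining surd.

(-12*√1705 + 26*√33 + 34*√31 + 98*√15)/1691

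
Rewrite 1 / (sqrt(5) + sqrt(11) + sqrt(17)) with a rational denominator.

Group as (sqrt(5) + sqrt(11)) + sqrt(17); multiply by (sqrt(5) + sqrt(11)) - sqrt(17), then rationalise the remaining surd.

(-2*sqrt(935) - sqrt(17) + 11*sqrt(11) + 23*sqrt(5))/219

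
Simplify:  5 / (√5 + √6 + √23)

(-55*√6 - 60*√5 + 5*√690 + 30*√23)/12

Group as (√5 + √23) + √6; multiply by (√5 + √23) - √6, then rationalise the remaining surd.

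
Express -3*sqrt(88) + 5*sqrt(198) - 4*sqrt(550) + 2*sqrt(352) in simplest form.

-3*sqrt(22)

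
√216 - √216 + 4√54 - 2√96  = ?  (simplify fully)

√216 = 6*√6; √216 = 6*√6; 4√54 = 12*√6; 2√96 = 8*√6
Combine: (6 - 6 + 12 - 8)·√6 = 4*√6

4*√6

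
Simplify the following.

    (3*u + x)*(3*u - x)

9*u**2 - x**2

(3*u)**2 - (x)**2 = 9*u**2 - x**2.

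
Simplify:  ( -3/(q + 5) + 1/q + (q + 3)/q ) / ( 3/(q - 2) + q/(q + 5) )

(q^3 + 4*q^2 + 8*q - 40)/(q^3 + q^2 + 15*q)

Numerator: -3/(q + 5) + 1/q + (q + 3)/q = (q^2 + 6*q + 20)/(q^2 + 5*q)
Denominator: 3/(q - 2) + q/(q + 5) = (q^2 + q + 15)/(q^2 + 3*q - 10)
Divide: ((q^2 + 6*q + 20)/(q^2 + 5*q)) · ((q^2 + 3*q - 10)/(q^2 + q + 15)) = (q^3 + 4*q^2 + 8*q - 40)/(q^3 + q^2 + 15*q)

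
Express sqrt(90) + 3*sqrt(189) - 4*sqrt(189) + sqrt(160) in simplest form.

sqrt(90) = 3*sqrt(10); 3*sqrt(189) = 9*sqrt(21); 4*sqrt(189) = 12*sqrt(21); sqrt(160) = 4*sqrt(10)

-3*sqrt(21) + 7*sqrt(10)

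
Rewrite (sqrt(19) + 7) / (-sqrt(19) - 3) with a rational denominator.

(-2*sqrt(19) + 1)/5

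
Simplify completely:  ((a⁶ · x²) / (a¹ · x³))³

Inside the bracket: a⁵ · (x^-1)
Raise to the power 3: a^15 · (x^-3)

a^15/x³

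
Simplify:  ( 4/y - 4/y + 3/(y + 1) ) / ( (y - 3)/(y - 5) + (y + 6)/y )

(3*y^2 - 15*y)/(2*y^3 - 32*y - 30)

Numerator: 4/y - 4/y + 3/(y + 1) = 3/(y + 1)
Denominator: (y - 3)/(y - 5) + (y + 6)/y = (2*y^2 - 2*y - 30)/(y^2 - 5*y)
Divide: (3/(y + 1)) · ((y^2 - 5*y)/(2*y^2 - 2*y - 30)) = (3*y^2 - 15*y)/(2*y^3 - 32*y - 30)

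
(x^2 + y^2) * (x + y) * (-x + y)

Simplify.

(y+x)(y-x) = -x^2 + y^2; continue pairing.

-x^4 + y^4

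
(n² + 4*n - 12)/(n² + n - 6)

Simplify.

(n + 6)/(n + 3)

Factor: n² + 4*n - 12 = (n + 6)·(n - 2);  n² + n - 6 = (n + 3)·(n - 2)
Cancel the common factor (n - 2).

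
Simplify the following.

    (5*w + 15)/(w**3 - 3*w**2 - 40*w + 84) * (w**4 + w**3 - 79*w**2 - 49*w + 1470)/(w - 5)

(5*w**2 + 50*w + 105)/(w - 2)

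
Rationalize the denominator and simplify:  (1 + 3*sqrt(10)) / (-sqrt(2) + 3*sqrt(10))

(sqrt(2) + 3*sqrt(10) + 6*sqrt(5) + 90)/88

Multiply numerator and denominator by sqrt(2) + 3*sqrt(10).
Denominator becomes 88; numerator becomes sqrt(2) + 3*sqrt(10) + 6*sqrt(5) + 90.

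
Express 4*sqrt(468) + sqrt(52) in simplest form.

26*sqrt(13)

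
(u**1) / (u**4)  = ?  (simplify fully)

Quotient: (u**-3)

u**(-3)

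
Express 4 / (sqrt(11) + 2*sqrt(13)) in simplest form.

(-4*sqrt(11) + 8*sqrt(13))/41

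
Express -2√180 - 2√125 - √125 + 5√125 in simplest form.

-2*√5

2√180 = 12*√5; 2√125 = 10*√5; √125 = 5*√5; 5√125 = 25*√5
Combine: (-12 - 10 - 5 + 25)·√5 = -2*√5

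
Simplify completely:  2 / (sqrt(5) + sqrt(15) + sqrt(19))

Group as (sqrt(15) + sqrt(19)) + sqrt(5); multiply by (sqrt(15) + sqrt(19)) - sqrt(5), then rationalise the remaining surd.

(-20*sqrt(57) + 2*sqrt(19) + 18*sqrt(15) + 58*sqrt(5))/299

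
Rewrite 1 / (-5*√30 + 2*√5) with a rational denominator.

(-5*√30 - 2*√5)/730

Multiply numerator and denominator by 2*√5 + 5*√30.
Denominator becomes -730; numerator becomes 2*√5 + 5*√30.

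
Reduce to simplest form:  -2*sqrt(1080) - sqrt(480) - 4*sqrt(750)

-36*sqrt(30)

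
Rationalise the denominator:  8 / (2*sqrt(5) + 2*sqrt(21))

(-sqrt(5) + sqrt(21))/4

Multiply numerator and denominator by -2*sqrt(5) + 2*sqrt(21).
Denominator becomes 64; numerator becomes -16*sqrt(5) + 16*sqrt(21).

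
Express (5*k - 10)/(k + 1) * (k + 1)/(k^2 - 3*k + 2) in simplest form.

Factor: 5*k - 10 = 5*(k - 2);  k^2 - 3*k + 2 = (k - 2)*(k - 1)
Cancel the common factors (k - 2), (k + 1).

5/(k - 1)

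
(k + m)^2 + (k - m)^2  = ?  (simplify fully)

2*k^2 + 2*m^2

Binomially expand both and collect terms in k, m.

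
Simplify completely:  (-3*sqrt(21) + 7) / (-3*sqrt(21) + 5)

(-3*sqrt(21) + 77)/82

Multiply numerator and denominator by 5 + 3*sqrt(21).
Denominator becomes -164; numerator becomes -154 + 6*sqrt(21).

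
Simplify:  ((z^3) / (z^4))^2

z^(-2)

Inside the bracket: (z^-1)
Raise to the power 2: (z^-2)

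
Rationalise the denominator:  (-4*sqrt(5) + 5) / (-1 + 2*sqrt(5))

(-35 + 6*sqrt(5))/19

Multiply numerator and denominator by -2*sqrt(5) - 1.
Denominator becomes -19; numerator becomes -6*sqrt(5) + 35.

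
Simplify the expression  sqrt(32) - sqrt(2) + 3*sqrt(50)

18*sqrt(2)

sqrt(32) = 4*sqrt(2); sqrt(2) = sqrt(2); 3*sqrt(50) = 15*sqrt(2)
Combine: (4 - 1 + 15)·sqrt(2) = 18*sqrt(2)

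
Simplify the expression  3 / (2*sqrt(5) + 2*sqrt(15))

(-3*sqrt(5) + 3*sqrt(15))/20

Multiply numerator and denominator by -2*sqrt(15) + 2*sqrt(5).
Denominator becomes -40; numerator becomes -6*sqrt(15) + 6*sqrt(5).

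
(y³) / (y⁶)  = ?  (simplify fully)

Quotient: (y^-3)

y^(-3)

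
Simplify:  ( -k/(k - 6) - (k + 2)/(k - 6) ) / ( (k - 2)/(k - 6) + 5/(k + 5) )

Numerator: -k/(k - 6) - (k + 2)/(k - 6) = (-2*k - 2)/(k - 6)
Denominator: (k - 2)/(k - 6) + 5/(k + 5) = (k**2 + 8*k - 40)/(k**2 - k - 30)
Divide: ((-2*k - 2)/(k - 6)) · ((k**2 - k - 30)/(k**2 + 8*k - 40)) = (-2*k**2 - 12*k - 10)/(k**2 + 8*k - 40)

(-2*k**2 - 12*k - 10)/(k**2 + 8*k - 40)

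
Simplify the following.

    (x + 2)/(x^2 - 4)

Factor: x^2 - 4 = (x + 2)*(x - 2)
Cancel the common factor (x + 2).

1/(x - 2)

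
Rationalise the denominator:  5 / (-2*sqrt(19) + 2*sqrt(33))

(5*sqrt(19) + 5*sqrt(33))/28

Multiply numerator and denominator by 2*sqrt(19) + 2*sqrt(33).
Denominator becomes 56; numerator becomes 10*sqrt(19) + 10*sqrt(33).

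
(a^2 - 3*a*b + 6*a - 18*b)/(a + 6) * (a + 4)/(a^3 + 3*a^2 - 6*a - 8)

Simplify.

Factor: a^2 - 3*a*b + 6*a - 18*b = (a + 6)*(a - 3*b);  a^3 + 3*a^2 - 6*a - 8 = (a - 2)*(a + 4)*(a + 1)
Cancel the common factors (a + 4), (a + 6).

(a - 3*b)/(a^2 - a - 2)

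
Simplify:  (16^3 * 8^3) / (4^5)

16^3 = 2^12; 8^3 = 2^9; 4^5 = 2^10
Combine exponents: 2^11

2^11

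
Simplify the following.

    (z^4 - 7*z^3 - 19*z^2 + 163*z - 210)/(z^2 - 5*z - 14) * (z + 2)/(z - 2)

z^2 + 2*z - 15

Factor: z^4 - 7*z^3 - 19*z^2 + 163*z - 210 = (z - 2)*(z - 7)*(z + 5)*(z - 3);  z^2 - 5*z - 14 = (z + 2)*(z - 7)
Cancel the common factors (z - 2), (z - 7), (z + 2).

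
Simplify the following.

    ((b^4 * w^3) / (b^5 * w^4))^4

1/(b^4*w^4)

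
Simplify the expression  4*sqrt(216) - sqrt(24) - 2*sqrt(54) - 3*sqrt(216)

-2*sqrt(6)

4*sqrt(216) = 24*sqrt(6); sqrt(24) = 2*sqrt(6); 2*sqrt(54) = 6*sqrt(6); 3*sqrt(216) = 18*sqrt(6)
Combine: (24 - 2 - 6 - 18)·sqrt(6) = -2*sqrt(6)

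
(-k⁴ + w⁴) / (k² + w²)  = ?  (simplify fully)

-k² + w²

-k⁴ + w⁴ factors as (-k + w)*(k + w)*(k² + w²).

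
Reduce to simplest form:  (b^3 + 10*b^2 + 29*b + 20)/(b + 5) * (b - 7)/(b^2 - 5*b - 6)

Factor: b^3 + 10*b^2 + 29*b + 20 = (b + 1)*(b + 5)*(b + 4);  b^2 - 5*b - 6 = (b + 1)*(b - 6)
Cancel the common factors (b + 5), (b + 1).

(b^2 - 3*b - 28)/(b - 6)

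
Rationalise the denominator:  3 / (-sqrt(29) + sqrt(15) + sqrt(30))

(-24*sqrt(29) + 21*sqrt(30) + 66*sqrt(15) + 45*sqrt(58))/772

Group as (sqrt(15) + sqrt(30)) - sqrt(29); multiply by (sqrt(15) + sqrt(30)) + sqrt(29), then rationalise the remaining surd.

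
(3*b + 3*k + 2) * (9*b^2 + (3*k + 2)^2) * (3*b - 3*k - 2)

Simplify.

((3*b)+(3*k + 2))((3*b)-(3*k + 2)) = 9*b^2 - 9*k^2 - 12*k - 4; continue pairing.

81*b^4 - 81*k^4 - 216*k^3 - 216*k^2 - 96*k - 16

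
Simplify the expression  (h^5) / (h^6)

Quotient: (h^-1)

1/h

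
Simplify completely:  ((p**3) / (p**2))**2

p**2

Inside the bracket: p**1
Raise to the power 2: p**2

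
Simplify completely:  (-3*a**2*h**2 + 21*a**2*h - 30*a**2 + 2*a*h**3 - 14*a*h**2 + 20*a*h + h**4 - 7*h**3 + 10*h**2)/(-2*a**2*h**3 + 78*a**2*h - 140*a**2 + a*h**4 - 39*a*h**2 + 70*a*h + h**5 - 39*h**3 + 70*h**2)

(3*a + h)/(2*a*h + 14*a + h**2 + 7*h)

Factor: -3*a**2*h**2 + 21*a**2*h - 30*a**2 + 2*a*h**3 - 14*a*h**2 + 20*a*h + h**4 - 7*h**3 + 10*h**2 = (h - 5)*(3*a + h)*(h - 2)*(-a + h);  -2*a**2*h**3 + 78*a**2*h - 140*a**2 + a*h**4 - 39*a*h**2 + 70*a*h + h**5 - 39*h**3 + 70*h**2 = (h - 2)*(h + 7)*(-a + h)*(2*a + h)*(h - 5)
Cancel the common factors (h - 5), (h - 2), (-a + h).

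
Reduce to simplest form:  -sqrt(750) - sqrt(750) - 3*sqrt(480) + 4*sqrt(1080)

sqrt(750) = 5*sqrt(30); sqrt(750) = 5*sqrt(30); 3*sqrt(480) = 12*sqrt(30); 4*sqrt(1080) = 24*sqrt(30)
Combine: (-5 - 5 - 12 + 24)·sqrt(30) = 2*sqrt(30)

2*sqrt(30)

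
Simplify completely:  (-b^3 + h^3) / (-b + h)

b^2 + b*h + h^2

h^3 - b^3 = (-b + h)(b^2 + b*h + h^2).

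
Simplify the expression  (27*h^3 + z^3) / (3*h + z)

Factor as (a+b)(a^2-ab+b^2) with a=(3*h), b=z.

9*h^2 - 3*h*z + z^2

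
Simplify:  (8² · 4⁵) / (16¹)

8² = 2^6; 4⁵ = 2^10; 16¹ = 2^4
Combine exponents: 2^12

2^12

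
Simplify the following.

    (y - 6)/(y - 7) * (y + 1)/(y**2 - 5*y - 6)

1/(y - 7)

Factor: y**2 - 5*y - 6 = (y + 1)*(y - 6)
Cancel the common factors (y + 1), (y - 6).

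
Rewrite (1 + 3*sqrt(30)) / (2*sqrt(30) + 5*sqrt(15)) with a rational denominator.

(-180 - 2*sqrt(30) + 5*sqrt(15) + 225*sqrt(2))/255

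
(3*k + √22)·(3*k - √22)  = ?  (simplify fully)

Difference of squares with P = 3*k, Q = √22.

9*k² - 22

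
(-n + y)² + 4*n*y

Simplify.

(n + y)²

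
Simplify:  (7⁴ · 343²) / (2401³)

7^(-2)

7⁴ = 7^4; 343² = 7^6; 2401³ = 7^12
Combine exponents: 7^(-2)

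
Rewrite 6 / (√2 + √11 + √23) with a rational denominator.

-7*√11 - 16*√2 + √506 + 5*√23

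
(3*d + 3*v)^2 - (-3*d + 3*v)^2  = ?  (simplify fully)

Write as f((3*v),(3*d)) - f((3*v),-(3*d)) and expand.

36*d*v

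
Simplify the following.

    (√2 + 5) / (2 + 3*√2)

(-4 + 13*√2)/14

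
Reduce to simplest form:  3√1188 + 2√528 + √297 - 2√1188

17*√33

3√1188 = 18*√33; 2√528 = 8*√33; √297 = 3*√33; 2√1188 = 12*√33
Combine: (18 + 8 + 3 - 12)·√33 = 17*√33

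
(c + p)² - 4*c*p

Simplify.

After expansion: c² - 2*c*p + p² — a perfect-square trinomial.

(c - p)²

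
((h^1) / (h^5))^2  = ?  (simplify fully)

h^(-8)

Inside the bracket: (h^-4)
Raise to the power 2: (h^-8)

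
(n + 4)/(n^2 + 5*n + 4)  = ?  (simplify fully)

Factor: n^2 + 5*n + 4 = (n + 4)*(n + 1)
Cancel the common factor (n + 4).

1/(n + 1)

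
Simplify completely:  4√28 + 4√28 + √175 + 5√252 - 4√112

35*√7

4√28 = 8*√7; 4√28 = 8*√7; √175 = 5*√7; 5√252 = 30*√7; 4√112 = 16*√7
Combine: (8 + 8 + 5 + 30 - 16)·√7 = 35*√7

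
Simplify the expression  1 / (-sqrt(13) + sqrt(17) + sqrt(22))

(-13*sqrt(13) + 4*sqrt(22) + 9*sqrt(17) + sqrt(4862))/410

Group as (sqrt(17) + sqrt(22)) - sqrt(13); multiply by (sqrt(17) + sqrt(22)) + sqrt(13), then rationalise the remaining surd.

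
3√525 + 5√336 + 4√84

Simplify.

3√525 = 15*√21; 5√336 = 20*√21; 4√84 = 8*√21
Combine: (15 + 20 + 8)·√21 = 43*√21

43*√21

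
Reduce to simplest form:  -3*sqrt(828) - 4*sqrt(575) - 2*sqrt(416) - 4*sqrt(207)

-50*sqrt(23) - 8*sqrt(26)

3*sqrt(828) = 18*sqrt(23); 4*sqrt(575) = 20*sqrt(23); 2*sqrt(416) = 8*sqrt(26); 4*sqrt(207) = 12*sqrt(23)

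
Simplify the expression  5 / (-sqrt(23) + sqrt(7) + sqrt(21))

(-25*sqrt(23) + 45*sqrt(21) + 185*sqrt(7) + 70*sqrt(69))/563

Group as (sqrt(7) + sqrt(21)) - sqrt(23); multiply by (sqrt(7) + sqrt(21)) + sqrt(23), then rationalise the remaining surd.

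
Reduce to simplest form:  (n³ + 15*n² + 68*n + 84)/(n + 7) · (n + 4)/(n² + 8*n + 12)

Factor: n³ + 15*n² + 68*n + 84 = (n + 2)·(n + 6)·(n + 7);  n² + 8*n + 12 = (n + 2)·(n + 6)
Cancel the common factors (n + 7), (n + 2), (n + 6).

n + 4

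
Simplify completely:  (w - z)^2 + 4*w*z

(w + z)^2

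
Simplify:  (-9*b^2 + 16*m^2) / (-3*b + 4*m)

Difference of squares: factor out (-3*b + 4*m).

3*b + 4*m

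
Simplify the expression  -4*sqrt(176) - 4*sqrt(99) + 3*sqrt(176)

-16*sqrt(11)

4*sqrt(176) = 16*sqrt(11); 4*sqrt(99) = 12*sqrt(11); 3*sqrt(176) = 12*sqrt(11)
Combine: (-16 - 12 + 12)·sqrt(11) = -16*sqrt(11)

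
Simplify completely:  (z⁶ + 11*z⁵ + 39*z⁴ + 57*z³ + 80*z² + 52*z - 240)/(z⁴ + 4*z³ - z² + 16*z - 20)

Factor: z⁶ + 11*z⁵ + 39*z⁴ + 57*z³ + 80*z² + 52*z - 240 = (z - 1)·(z² + 4)·(z + 5)·(z + 3)·(z + 4);  z⁴ + 4*z³ - z² + 16*z - 20 = (z - 1)·(z² + 4)·(z + 5)
Cancel the common factors (z² + 4), (z - 1), (z + 5).

z² + 7*z + 12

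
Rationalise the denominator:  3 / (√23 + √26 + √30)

(-4*√4485 + 19*√30 + 27*√26 + 33*√23)/677

Group as (√26 + √30) + √23; multiply by (√26 + √30) - √23, then rationalise the remaining surd.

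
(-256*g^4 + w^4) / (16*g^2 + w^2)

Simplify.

-256*g^4 + w^4 factors as (-4*g + w)*(4*g + w)*(16*g^2 + w^2).

-16*g^2 + w^2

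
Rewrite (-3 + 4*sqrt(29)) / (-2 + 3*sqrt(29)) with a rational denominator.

Multiply numerator and denominator by -3*sqrt(29) - 2.
Denominator becomes -257; numerator becomes -342 + sqrt(29).

(-sqrt(29) + 342)/257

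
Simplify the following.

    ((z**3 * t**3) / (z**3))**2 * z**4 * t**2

t**8*z**4

Inside the bracket: t**3
Raise to the power 2: t**6
Multiply by z**4 * t**2: add exponents.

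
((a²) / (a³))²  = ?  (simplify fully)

a^(-2)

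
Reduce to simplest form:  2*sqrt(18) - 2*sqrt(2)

4*sqrt(2)

2*sqrt(18) = 6*sqrt(2); 2*sqrt(2) = 2*sqrt(2)
Combine: (6 - 2)·sqrt(2) = 4*sqrt(2)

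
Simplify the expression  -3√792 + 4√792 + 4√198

3√792 = 18*√22; 4√792 = 24*√22; 4√198 = 12*√22
Combine: (-18 + 24 + 12)·√22 = 18*√22

18*√22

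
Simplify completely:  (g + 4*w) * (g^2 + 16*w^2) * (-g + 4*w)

Pair the conjugate factors: ((4*w)+g)((4*w)-g) = -g^2 + 16*w^2, then repeat with the next factor.

-g^4 + 256*w^4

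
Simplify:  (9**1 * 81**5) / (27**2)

9**1 = 3**2; 81**5 = 3**20; 27**2 = 3**6
Combine exponents: 3**16

3**16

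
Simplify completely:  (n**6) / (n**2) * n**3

n**7

Quotient: n**4
Multiply by n**3: add exponents.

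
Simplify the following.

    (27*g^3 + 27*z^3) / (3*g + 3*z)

Apply the sum-of-cubes factorisation and cancel (3*g + 3*z).

9*g^2 - 9*g*z + 9*z^2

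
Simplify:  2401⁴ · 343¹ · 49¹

7^21

2401⁴ = 7^16; 343¹ = 7^3; 49¹ = 7^2
Combine exponents: 7^21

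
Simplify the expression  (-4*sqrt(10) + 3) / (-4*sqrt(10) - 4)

(-7*sqrt(10) + 43)/36

Multiply numerator and denominator by -4 + 4*sqrt(10).
Denominator becomes -144; numerator becomes -172 + 28*sqrt(10).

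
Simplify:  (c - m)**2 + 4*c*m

Expand the square and combine the 4*c*m term.

(c + m)**2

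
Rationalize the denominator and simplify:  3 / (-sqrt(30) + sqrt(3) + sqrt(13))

(-21*sqrt(30) - 30*sqrt(13) - 60*sqrt(3) - 9*sqrt(130))/20

Group as (sqrt(3) + sqrt(13)) - sqrt(30); multiply by (sqrt(3) + sqrt(13)) + sqrt(30), then rationalise the remaining surd.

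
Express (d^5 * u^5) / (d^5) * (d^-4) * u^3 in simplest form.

u^8/d^4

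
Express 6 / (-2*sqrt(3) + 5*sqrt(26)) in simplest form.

(6*sqrt(3) + 15*sqrt(26))/319

Multiply numerator and denominator by 2*sqrt(3) + 5*sqrt(26).
Denominator becomes 638; numerator becomes 12*sqrt(3) + 30*sqrt(26).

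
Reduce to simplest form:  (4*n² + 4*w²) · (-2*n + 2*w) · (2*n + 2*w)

Telescope via difference of squares: ((2*w)+(2*n))((2*w)-(2*n)) = -4*n² + 4*w², then repeat with the next factor.

-16*n⁴ + 16*w⁴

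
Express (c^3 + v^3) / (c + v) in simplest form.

v^3 + c^3 = (c + v)(c^2 - c*v + v^2).

c^2 - c*v + v^2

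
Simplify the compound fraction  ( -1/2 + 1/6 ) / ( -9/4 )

Numerator: -1/2 + 1/6 = -1/3
Denominator: -9/4 = -9/4
Divide: (-1/3) · (-4/9) = 4/27

4/27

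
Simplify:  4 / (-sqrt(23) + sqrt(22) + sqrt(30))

(-116*sqrt(23) + 60*sqrt(30) + 124*sqrt(22) + 16*sqrt(3795))/1799

Group as (sqrt(22) + sqrt(30)) - sqrt(23); multiply by (sqrt(22) + sqrt(30)) + sqrt(23), then rationalise the remaining surd.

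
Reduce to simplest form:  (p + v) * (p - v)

p^2 - v^2

Pair the conjugate factors: (p+v)(p-v) = p^2 - v^2.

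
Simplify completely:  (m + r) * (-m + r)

-m^2 + r^2

(r+m)(r-m) = -m^2 + r^2.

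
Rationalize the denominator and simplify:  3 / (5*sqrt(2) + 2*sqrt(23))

(-5*sqrt(2) + 2*sqrt(23))/14

Multiply numerator and denominator by -2*sqrt(23) + 5*sqrt(2).
Denominator becomes -42; numerator becomes -6*sqrt(23) + 15*sqrt(2).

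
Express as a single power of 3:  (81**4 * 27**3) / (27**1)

81**4 = 3**16; 27**3 = 3**9; 27**1 = 3**3
Combine exponents: 3**22

3**22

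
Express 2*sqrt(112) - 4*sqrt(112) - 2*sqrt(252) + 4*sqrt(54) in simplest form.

-20*sqrt(7) + 12*sqrt(6)

2*sqrt(112) = 8*sqrt(7); 4*sqrt(112) = 16*sqrt(7); 2*sqrt(252) = 12*sqrt(7); 4*sqrt(54) = 12*sqrt(6)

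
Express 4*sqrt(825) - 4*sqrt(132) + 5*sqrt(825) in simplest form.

4*sqrt(825) = 20*sqrt(33); 4*sqrt(132) = 8*sqrt(33); 5*sqrt(825) = 25*sqrt(33)
Combine: (20 - 8 + 25)·sqrt(33) = 37*sqrt(33)

37*sqrt(33)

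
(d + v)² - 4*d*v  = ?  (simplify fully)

Expand the square and combine the 4*d*v term.

(d - v)²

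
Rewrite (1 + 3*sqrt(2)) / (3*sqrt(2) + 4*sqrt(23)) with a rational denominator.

Multiply numerator and denominator by -4*sqrt(23) + 3*sqrt(2).
Denominator becomes -350; numerator becomes -12*sqrt(46) - 4*sqrt(23) + 3*sqrt(2) + 18.

(-18 - 3*sqrt(2) + 4*sqrt(23) + 12*sqrt(46))/350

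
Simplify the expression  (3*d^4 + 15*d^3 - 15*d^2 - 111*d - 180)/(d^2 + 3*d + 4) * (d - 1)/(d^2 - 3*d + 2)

(3*d^2 + 6*d - 45)/(d - 2)

Factor: 3*d^4 + 15*d^3 - 15*d^2 - 111*d - 180 = 3*(d + 5)*(d^2 + 3*d + 4)*(d - 3);  d^2 - 3*d + 2 = (d - 2)*(d - 1)
Cancel the common factors (d^2 + 3*d + 4), (d - 1).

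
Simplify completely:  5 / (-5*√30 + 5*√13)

Multiply numerator and denominator by 5*√13 + 5*√30.
Denominator becomes -425; numerator becomes 25*√13 + 25*√30.

(-√30 - √13)/17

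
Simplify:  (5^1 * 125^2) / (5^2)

5^5

5^1 = 5^1; 125^2 = 5^6; 5^2 = 5^2
Combine exponents: 5^5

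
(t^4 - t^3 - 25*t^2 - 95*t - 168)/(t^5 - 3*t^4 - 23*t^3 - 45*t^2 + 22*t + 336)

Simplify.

Factor: t^4 - t^3 - 25*t^2 - 95*t - 168 = (t + 3)*(t - 7)*(t^2 + 3*t + 8);  t^5 - 3*t^4 - 23*t^3 - 45*t^2 + 22*t + 336 = (t - 2)*(t + 3)*(t^2 + 3*t + 8)*(t - 7)
Cancel the common factors (t^2 + 3*t + 8), (t + 3), (t - 7).

1/(t - 2)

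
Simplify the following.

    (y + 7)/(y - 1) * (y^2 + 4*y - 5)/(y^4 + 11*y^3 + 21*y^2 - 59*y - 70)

Factor: y^2 + 4*y - 5 = (y + 5)*(y - 1);  y^4 + 11*y^3 + 21*y^2 - 59*y - 70 = (y + 5)*(y + 1)*(y - 2)*(y + 7)
Cancel the common factors (y - 1), (y + 5), (y + 7).

1/(y^2 - y - 2)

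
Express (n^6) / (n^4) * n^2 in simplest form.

n^4

Quotient: n^2
Multiply by n^2: add exponents.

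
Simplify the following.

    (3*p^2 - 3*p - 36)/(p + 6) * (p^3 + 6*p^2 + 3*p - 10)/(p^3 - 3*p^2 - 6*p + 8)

(3*p^2 + 24*p + 45)/(p + 6)

Factor: 3*p^2 - 3*p - 36 = 3*(p - 4)*(p + 3);  p^3 + 6*p^2 + 3*p - 10 = (p - 1)*(p + 5)*(p + 2);  p^3 - 3*p^2 - 6*p + 8 = (p - 4)*(p + 2)*(p - 1)
Cancel the common factors (p - 4), (p + 2), (p - 1).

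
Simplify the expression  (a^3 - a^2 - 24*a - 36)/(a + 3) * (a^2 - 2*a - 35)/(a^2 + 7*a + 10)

Factor: a^3 - a^2 - 24*a - 36 = (a + 2)*(a - 6)*(a + 3);  a^2 - 2*a - 35 = (a + 5)*(a - 7);  a^2 + 7*a + 10 = (a + 5)*(a + 2)
Cancel the common factors (a + 3), (a + 5), (a + 2).

a^2 - 13*a + 42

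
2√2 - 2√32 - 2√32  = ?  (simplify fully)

-14*√2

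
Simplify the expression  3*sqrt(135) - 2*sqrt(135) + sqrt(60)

3*sqrt(135) = 9*sqrt(15); 2*sqrt(135) = 6*sqrt(15); sqrt(60) = 2*sqrt(15)
Combine: (9 - 6 + 2)·sqrt(15) = 5*sqrt(15)

5*sqrt(15)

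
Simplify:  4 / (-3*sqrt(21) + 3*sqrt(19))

Multiply numerator and denominator by 3*sqrt(19) + 3*sqrt(21).
Denominator becomes -18; numerator becomes 12*sqrt(19) + 12*sqrt(21).

(-2*sqrt(21) - 2*sqrt(19))/3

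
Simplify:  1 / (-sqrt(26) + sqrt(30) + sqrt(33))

(-37*sqrt(26) + 23*sqrt(33) + 29*sqrt(30) + 12*sqrt(715))/2591

Group as (sqrt(30) + sqrt(33)) - sqrt(26); multiply by (sqrt(30) + sqrt(33)) + sqrt(26), then rationalise the remaining surd.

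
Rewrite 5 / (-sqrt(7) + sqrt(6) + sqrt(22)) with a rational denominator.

Group as (sqrt(6) + sqrt(22)) - sqrt(7); multiply by (sqrt(6) + sqrt(22)) + sqrt(7), then rationalise the remaining surd.

(-105*sqrt(7) - 45*sqrt(22) + 115*sqrt(6) + 20*sqrt(231))/87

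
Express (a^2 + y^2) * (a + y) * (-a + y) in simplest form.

-a^4 + y^4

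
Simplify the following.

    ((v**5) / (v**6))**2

Inside the bracket: (v**-1)
Raise to the power 2: (v**-2)

v**(-2)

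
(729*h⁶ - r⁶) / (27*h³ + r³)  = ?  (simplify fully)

27*h³ - r³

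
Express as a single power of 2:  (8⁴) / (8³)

2^3

8⁴ = 2^12; 8³ = 2^9
Combine exponents: 2^3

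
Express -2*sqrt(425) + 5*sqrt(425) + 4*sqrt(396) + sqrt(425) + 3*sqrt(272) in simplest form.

24*sqrt(11) + 32*sqrt(17)

2*sqrt(425) = 10*sqrt(17); 5*sqrt(425) = 25*sqrt(17); 4*sqrt(396) = 24*sqrt(11); sqrt(425) = 5*sqrt(17); 3*sqrt(272) = 12*sqrt(17)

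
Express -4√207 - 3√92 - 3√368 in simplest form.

4√207 = 12*√23; 3√92 = 6*√23; 3√368 = 12*√23
Combine: (-12 - 6 - 12)·√23 = -30*√23

-30*√23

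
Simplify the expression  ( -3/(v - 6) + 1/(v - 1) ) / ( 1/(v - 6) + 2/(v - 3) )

(-2*v**2 + 3*v + 9)/(3*v**2 - 18*v + 15)

Numerator: -3/(v - 6) + 1/(v - 1) = (-2*v - 3)/(v**2 - 7*v + 6)
Denominator: 1/(v - 6) + 2/(v - 3) = (3*v - 15)/(v**2 - 9*v + 18)
Divide: ((-2*v - 3)/(v**2 - 7*v + 6)) · ((v**2 - 9*v + 18)/(3*v - 15)) = (-2*v**2 + 3*v + 9)/(3*v**2 - 18*v + 15)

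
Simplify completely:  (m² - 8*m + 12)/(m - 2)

Factor: m² - 8*m + 12 = (m - 6)·(m - 2)
Cancel the common factor (m - 2).

m - 6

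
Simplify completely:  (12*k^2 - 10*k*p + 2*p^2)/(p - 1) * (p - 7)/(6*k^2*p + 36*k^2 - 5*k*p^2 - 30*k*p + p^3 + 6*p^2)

(2*p - 14)/(p^2 + 5*p - 6)

Factor: 12*k^2 - 10*k*p + 2*p^2 = 2*(-3*k + p)*(-2*k + p);  6*k^2*p + 36*k^2 - 5*k*p^2 - 30*k*p + p^3 + 6*p^2 = (-3*k + p)*(p + 6)*(-2*k + p)
Cancel the common factors (-2*k + p), (-3*k + p).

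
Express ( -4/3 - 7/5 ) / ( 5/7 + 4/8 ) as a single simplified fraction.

-574/255

Numerator: -4/3 - 7/5 = -41/15
Denominator: 5/7 + 4/8 = 17/14
Divide: (-41/15) · (14/17) = -574/255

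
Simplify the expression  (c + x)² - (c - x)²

4*c*x

Only the odd-power cross terms survive.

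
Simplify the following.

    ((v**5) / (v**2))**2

v**6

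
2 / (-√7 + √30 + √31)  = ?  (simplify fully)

(-27*√7 + 3*√31 + 4*√30 + √6510)/201

Group as (√30 + √31) - √7; multiply by (√30 + √31) + √7, then rationalise the remaining surd.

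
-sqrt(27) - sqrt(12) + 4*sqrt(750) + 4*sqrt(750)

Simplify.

-5*sqrt(3) + 40*sqrt(30)

sqrt(27) = 3*sqrt(3); sqrt(12) = 2*sqrt(3); 4*sqrt(750) = 20*sqrt(30); 4*sqrt(750) = 20*sqrt(30)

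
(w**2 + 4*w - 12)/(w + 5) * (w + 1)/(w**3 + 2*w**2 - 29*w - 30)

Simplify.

Factor: w**2 + 4*w - 12 = (w + 6)*(w - 2);  w**3 + 2*w**2 - 29*w - 30 = (w + 1)*(w - 5)*(w + 6)
Cancel the common factors (w + 6), (w + 1).

(w - 2)/(w**2 - 25)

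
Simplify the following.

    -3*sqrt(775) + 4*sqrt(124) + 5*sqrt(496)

3*sqrt(775) = 15*sqrt(31); 4*sqrt(124) = 8*sqrt(31); 5*sqrt(496) = 20*sqrt(31)
Combine: (-15 + 8 + 20)·sqrt(31) = 13*sqrt(31)

13*sqrt(31)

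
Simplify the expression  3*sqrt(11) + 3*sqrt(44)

3*sqrt(11) = 3*sqrt(11); 3*sqrt(44) = 6*sqrt(11)
Combine: (3 + 6)·sqrt(11) = 9*sqrt(11)

9*sqrt(11)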